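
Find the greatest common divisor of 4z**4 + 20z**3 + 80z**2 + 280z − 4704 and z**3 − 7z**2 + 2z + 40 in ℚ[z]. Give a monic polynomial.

z − 4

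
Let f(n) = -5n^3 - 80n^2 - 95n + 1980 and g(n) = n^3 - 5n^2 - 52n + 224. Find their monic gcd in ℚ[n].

Euclidean algorithm in ℚ[n]:
  -5n^3 - 80n^2 - 95n + 1980 = (-5)(n^3 - 5n^2 - 52n + 224) + (-105n^2 - 355n + 3100)
  n^3 - 5n^2 - 52n + 224 = (-(1/105)n + 176/2205)(-105n^2 - 355n + 3100) + ((2584/441)n - 10336/441)
  -105n^2 - 355n + 3100 = (-(46305/2584)n - 341775/2584)((2584/441)n - 10336/441) + (0)
Last nonzero remainder: (2584/441)n - 10336/441. Dividing through by 2584/441 gives the monic gcd n - 4.

n - 4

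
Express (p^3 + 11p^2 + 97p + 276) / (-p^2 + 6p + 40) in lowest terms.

(-p^2 - 7p - 69)/(p - 10)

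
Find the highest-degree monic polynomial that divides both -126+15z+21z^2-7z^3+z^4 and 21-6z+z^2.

By polynomial division,
  z^4-7z^3+21z^2+15z-126 = (z^2-z-6)(z^2-6z+21) + (0)
The last nonzero remainder z^2-6z+21 is already monic.

21-6z+z^2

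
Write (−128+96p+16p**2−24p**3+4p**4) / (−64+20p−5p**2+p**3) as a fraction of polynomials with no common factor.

(32−16p−8p**2+4p**3)/(16−p+p**2)

Apply the Euclidean algorithm:
  4p**4−24p**3+16p**2+96p−128 = (4p−4)(p**3−5p**2+20p−64) + (−84p**2+432p−384)
  p**3−5p**2+20p−64 = (−(1/84)p−1/588)(−84p**2+432p−384) + ((792/49)p−3168/49)
  −84p**2+432p−384 = (−(343/66)p+196/33)((792/49)p−3168/49) + (0)
Last nonzero remainder: (792/49)p−3168/49. Dividing through by 792/49 gives the monic gcd p−4.
Cancel p−4 from numerator and denominator to get the reduced form.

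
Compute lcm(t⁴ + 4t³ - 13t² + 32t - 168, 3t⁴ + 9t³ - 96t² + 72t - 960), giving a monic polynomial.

t⁶ + 7t⁵ - 41t⁴ - 167t³ + 448t² - 1784t + 6720

Apply the Euclidean algorithm:
  t⁴ + 4t³ - 13t² + 32t - 168 = (1/3)(3t⁴ + 9t³ - 96t² + 72t - 960) + (t³ + 19t² + 8t + 152)
  3t⁴ + 9t³ - 96t² + 72t - 960 = (3t - 48)(t³ + 19t² + 8t + 152) + (792t² + 6336)
  t³ + 19t² + 8t + 152 = ((1/792)t + 19/792)(792t² + 6336) + (0)
Last nonzero remainder: 792t² + 6336. Dividing through by 792 gives the monic gcd t² + 8.
Then lcm(f, g) = f·g / gcd(f, g); expanding and making the result monic gives the answer.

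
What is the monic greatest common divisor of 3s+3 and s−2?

1

Euclidean algorithm in ℚ[s]:
  3s+3 = (3)(s−2) + (9)
  s−2 = ((1/9)s−2/9)(9) + (0)
The last nonzero remainder is the constant 9, so the polynomials are coprime and gcd = 1.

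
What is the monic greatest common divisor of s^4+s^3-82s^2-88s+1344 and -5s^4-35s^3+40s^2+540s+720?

By polynomial division,
  s^4+s^3-82s^2-88s+1344 = (-1/5)(-5s^4-35s^3+40s^2+540s+720) + (-6s^3-74s^2+20s+1488)
  -5s^4-35s^3+40s^2+540s+720 = ((5/6)s-40/9)(-6s^3-74s^2+20s+1488) + (-(2750/9)s^2-(5500/9)s+22000/3)
  -6s^3-74s^2+20s+1488 = ((27/1375)s+279/1375)(-(2750/9)s^2-(5500/9)s+22000/3) + (0)
Last nonzero remainder: -(2750/9)s^2-(5500/9)s+22000/3. Dividing through by -2750/9 gives the monic gcd s^2+2s-24.

s^2+2s-24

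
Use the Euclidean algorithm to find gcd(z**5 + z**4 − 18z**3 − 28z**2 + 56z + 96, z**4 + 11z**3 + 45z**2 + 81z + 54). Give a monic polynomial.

z**2 + 5z + 6

Apply the Euclidean algorithm:
  z**5 + z**4 − 18z**3 − 28z**2 + 56z + 96 = (z − 10)(z**4 + 11z**3 + 45z**2 + 81z + 54) + (47z**3 + 341z**2 + 812z + 636)
  z**4 + 11z**3 + 45z**2 + 81z + 54 = ((1/47)z + 176/2209)(47z**3 + 341z**2 + 812z + 636) + ((1225/2209)z**2 + (6125/2209)z + 7350/2209)
  47z**3 + 341z**2 + 812z + 636 = ((103823/1225)z + 234154/1225)((1225/2209)z**2 + (6125/2209)z + 7350/2209) + (0)
Last nonzero remainder: (1225/2209)z**2 + (6125/2209)z + 7350/2209. Dividing through by 1225/2209 gives the monic gcd z**2 + 5z + 6.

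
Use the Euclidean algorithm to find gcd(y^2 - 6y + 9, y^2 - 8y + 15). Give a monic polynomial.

y - 3

Repeated division with remainder:
  y^2 - 6y + 9 = (y^2 - 8y + 15) + (2y - 6)
  y^2 - 8y + 15 = ((1/2)y - 5/2)(2y - 6) + (0)
Last nonzero remainder: 2y - 6. Dividing through by 2 gives the monic gcd y - 3.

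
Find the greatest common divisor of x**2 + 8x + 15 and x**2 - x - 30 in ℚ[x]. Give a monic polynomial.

x + 5

Apply the Euclidean algorithm:
  x**2 + 8x + 15 = (x**2 - x - 30) + (9x + 45)
  x**2 - x - 30 = ((1/9)x - 2/3)(9x + 45) + (0)
Last nonzero remainder: 9x + 45. Dividing through by 9 gives the monic gcd x + 5.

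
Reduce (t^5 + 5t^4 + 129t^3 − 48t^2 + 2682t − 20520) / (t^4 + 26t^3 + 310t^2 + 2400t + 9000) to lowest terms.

(t^3 − t^2 + 45t − 228)/(t^2 + 20t + 100)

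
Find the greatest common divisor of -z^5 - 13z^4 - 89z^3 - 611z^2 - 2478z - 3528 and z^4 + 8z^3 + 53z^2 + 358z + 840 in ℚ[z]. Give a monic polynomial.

z^3 + 3z^2 + 38z + 168

Euclidean algorithm in ℚ[z]:
  -z^5 - 13z^4 - 89z^3 - 611z^2 - 2478z - 3528 = (-z - 5)(z^4 + 8z^3 + 53z^2 + 358z + 840) + (4z^3 + 12z^2 + 152z + 672)
  z^4 + 8z^3 + 53z^2 + 358z + 840 = ((1/4)z + 5/4)(4z^3 + 12z^2 + 152z + 672) + (0)
Last nonzero remainder: 4z^3 + 12z^2 + 152z + 672. Dividing through by 4 gives the monic gcd z^3 + 3z^2 + 38z + 168.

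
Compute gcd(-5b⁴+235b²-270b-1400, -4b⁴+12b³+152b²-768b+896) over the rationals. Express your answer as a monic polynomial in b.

b²+3b-28

Repeated division with remainder:
  -5b⁴+235b²-270b-1400 = (5/4)(-4b⁴+12b³+152b²-768b+896) + (-15b³+45b²+690b-2520)
  -4b⁴+12b³+152b²-768b+896 = ((4/15)b)(-15b³+45b²+690b-2520) + (-32b²-96b+896)
  -15b³+45b²+690b-2520 = ((15/32)b-45/16)(-32b²-96b+896) + (0)
Last nonzero remainder: -32b²-96b+896. Dividing through by -32 gives the monic gcd b²+3b-28.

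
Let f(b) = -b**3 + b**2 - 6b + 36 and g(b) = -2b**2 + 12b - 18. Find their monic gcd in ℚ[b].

Repeated division with remainder:
  -b**3 + b**2 - 6b + 36 = ((1/2)b + 5/2)(-2b**2 + 12b - 18) + (-27b + 81)
  -2b**2 + 12b - 18 = ((2/27)b - 2/9)(-27b + 81) + (0)
Last nonzero remainder: -27b + 81. Dividing through by -27 gives the monic gcd b - 3.

b - 3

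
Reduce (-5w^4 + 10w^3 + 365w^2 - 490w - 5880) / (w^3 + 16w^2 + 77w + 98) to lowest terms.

(-5w^3 + 45w^2 + 50w - 840)/(w^2 + 9w + 14)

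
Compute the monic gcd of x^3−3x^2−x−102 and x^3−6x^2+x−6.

x−6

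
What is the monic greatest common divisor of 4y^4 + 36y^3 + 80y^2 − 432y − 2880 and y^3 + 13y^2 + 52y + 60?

Euclidean algorithm in ℚ[y]:
  4y^4 + 36y^3 + 80y^2 − 432y − 2880 = (4y − 16)(y^3 + 13y^2 + 52y + 60) + (80y^2 + 160y − 1920)
  y^3 + 13y^2 + 52y + 60 = ((1/80)y + 11/80)(80y^2 + 160y − 1920) + (54y + 324)
  80y^2 + 160y − 1920 = ((40/27)y − 160/27)(54y + 324) + (0)
Last nonzero remainder: 54y + 324. Dividing through by 54 gives the monic gcd y + 6.

y + 6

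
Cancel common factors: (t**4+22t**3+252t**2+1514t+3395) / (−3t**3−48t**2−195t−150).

(−t**3−17t**2−167t−679)/(3t**2+33t+30)

Euclidean algorithm in ℚ[t]:
  t**4+22t**3+252t**2+1514t+3395 = (−(1/3)t−2)(−3t**3−48t**2−195t−150) + (91t**2+1074t+3095)
  −3t**3−48t**2−195t−150 = (−(3/91)t−1146/8281)(91t**2+1074t+3095) + ((460944/8281)t+2304720/8281)
  91t**2+1074t+3095 = ((753571/460944)t+5125939/460944)((460944/8281)t+2304720/8281) + (0)
Last nonzero remainder: (460944/8281)t+2304720/8281. Dividing through by 460944/8281 gives the monic gcd t+5.
Cancel t+5 from numerator and denominator to get the reduced form.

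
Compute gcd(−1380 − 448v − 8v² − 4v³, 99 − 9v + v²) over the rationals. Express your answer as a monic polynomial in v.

1

By polynomial division,
  −4v³ − 8v² − 448v − 1380 = (−4v − 44)(v² − 9v + 99) + (−448v + 2976)
  v² − 9v + 99 = (−(1/448)v + 33/6272)(−448v + 2976) + (16335/196)
  −448v + 2976 = (−(87808/16335)v + 194432/5445)(16335/196) + (0)
The last nonzero remainder is the constant 16335/196, so the polynomials are coprime and gcd = 1.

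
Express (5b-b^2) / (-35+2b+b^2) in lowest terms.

Apply the Euclidean algorithm:
  -b^2+5b = (-1)(b^2+2b-35) + (7b-35)
  b^2+2b-35 = ((1/7)b+1)(7b-35) + (0)
Last nonzero remainder: 7b-35. Dividing through by 7 gives the monic gcd b-5.
Cancel b-5 from numerator and denominator to get the reduced form.

(-b)/(7+b)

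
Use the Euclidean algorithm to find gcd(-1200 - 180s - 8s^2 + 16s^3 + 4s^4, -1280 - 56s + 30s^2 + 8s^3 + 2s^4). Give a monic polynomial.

Euclidean algorithm in ℚ[s]:
  4s^4 + 16s^3 - 8s^2 - 180s - 1200 = (2)(2s^4 + 8s^3 + 30s^2 - 56s - 1280) + (-68s^2 - 68s + 1360)
  2s^4 + 8s^3 + 30s^2 - 56s - 1280 = (-(1/34)s^2 - (3/34)s - 16/17)(-68s^2 - 68s + 1360) + (0)
Last nonzero remainder: -68s^2 - 68s + 1360. Dividing through by -68 gives the monic gcd s^2 + s - 20.

-20 + s + s^2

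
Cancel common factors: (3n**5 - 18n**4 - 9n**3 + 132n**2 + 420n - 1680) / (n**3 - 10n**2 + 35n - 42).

(3n**3 + 3n**2 - 30n - 120)/(n - 3)

Apply the Euclidean algorithm:
  3n**5 - 18n**4 - 9n**3 + 132n**2 + 420n - 1680 = (3n**2 + 12n + 6)(n**3 - 10n**2 + 35n - 42) + (-102n**2 + 714n - 1428)
  n**3 - 10n**2 + 35n - 42 = (-(1/102)n + 1/34)(-102n**2 + 714n - 1428) + (0)
Last nonzero remainder: -102n**2 + 714n - 1428. Dividing through by -102 gives the monic gcd n**2 - 7n + 14.
Cancel n**2 - 7n + 14 from numerator and denominator to get the reduced form.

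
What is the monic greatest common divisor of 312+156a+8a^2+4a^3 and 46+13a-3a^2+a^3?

2+a

Apply the Euclidean algorithm:
  4a^3+8a^2+156a+312 = (4)(a^3-3a^2+13a+46) + (20a^2+104a+128)
  a^3-3a^2+13a+46 = ((1/20)a-41/100)(20a^2+104a+128) + ((1231/25)a+2462/25)
  20a^2+104a+128 = ((500/1231)a+1600/1231)((1231/25)a+2462/25) + (0)
Last nonzero remainder: (1231/25)a+2462/25. Dividing through by 1231/25 gives the monic gcd a+2.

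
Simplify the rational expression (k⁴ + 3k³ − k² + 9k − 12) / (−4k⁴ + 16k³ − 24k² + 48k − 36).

Apply the Euclidean algorithm:
  k⁴ + 3k³ − k² + 9k − 12 = (−1/4)(−4k⁴ + 16k³ − 24k² + 48k − 36) + (7k³ − 7k² + 21k − 21)
  −4k⁴ + 16k³ − 24k² + 48k − 36 = (−(4/7)k + 12/7)(7k³ − 7k² + 21k − 21) + (0)
Last nonzero remainder: 7k³ − 7k² + 21k − 21. Dividing through by 7 gives the monic gcd k³ − k² + 3k − 3.
Cancel k³ − k² + 3k − 3 from numerator and denominator to get the reduced form.

(−k − 4)/(4k − 12)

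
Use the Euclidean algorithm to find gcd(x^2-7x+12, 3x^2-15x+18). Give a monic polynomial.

Euclidean algorithm in ℚ[x]:
  x^2-7x+12 = (1/3)(3x^2-15x+18) + (-2x+6)
  3x^2-15x+18 = (-(3/2)x+3)(-2x+6) + (0)
Last nonzero remainder: -2x+6. Dividing through by -2 gives the monic gcd x-3.

x-3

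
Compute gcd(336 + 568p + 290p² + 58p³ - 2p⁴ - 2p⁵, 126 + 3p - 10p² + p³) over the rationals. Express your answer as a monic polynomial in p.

-21 - 4p + p²

Euclidean algorithm in ℚ[p]:
  -2p⁵ - 2p⁴ + 58p³ + 290p² + 568p + 336 = (-2p² - 22p - 156)(p³ - 10p² + 3p + 126) + (-952p² + 3808p + 19992)
  p³ - 10p² + 3p + 126 = (-(1/952)p + 3/476)(-952p² + 3808p + 19992) + (0)
Last nonzero remainder: -952p² + 3808p + 19992. Dividing through by -952 gives the monic gcd p² - 4p - 21.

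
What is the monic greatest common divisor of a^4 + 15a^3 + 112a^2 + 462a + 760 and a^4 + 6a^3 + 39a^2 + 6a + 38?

a^2 + 6a + 38

Apply the Euclidean algorithm:
  a^4 + 15a^3 + 112a^2 + 462a + 760 = (a^4 + 6a^3 + 39a^2 + 6a + 38) + (9a^3 + 73a^2 + 456a + 722)
  a^4 + 6a^3 + 39a^2 + 6a + 38 = ((1/9)a − 19/81)(9a^3 + 73a^2 + 456a + 722) + ((442/81)a^2 + (884/27)a + 16796/81)
  9a^3 + 73a^2 + 456a + 722 = ((729/442)a + 1539/442)((442/81)a^2 + (884/27)a + 16796/81) + (0)
Last nonzero remainder: (442/81)a^2 + (884/27)a + 16796/81. Dividing through by 442/81 gives the monic gcd a^2 + 6a + 38.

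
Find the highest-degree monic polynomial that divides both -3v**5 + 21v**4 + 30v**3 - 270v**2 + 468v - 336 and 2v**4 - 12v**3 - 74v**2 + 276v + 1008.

v**2 - 3v - 28

Euclidean algorithm in ℚ[v]:
  -3v**5 + 21v**4 + 30v**3 - 270v**2 + 468v - 336 = (-(3/2)v + 3/2)(2v**4 - 12v**3 - 74v**2 + 276v + 1008) + (-63v**3 + 255v**2 + 1566v - 1848)
  2v**4 - 12v**3 - 74v**2 + 276v + 1008 = (-(2/63)v + 82/1323)(-63v**3 + 255v**2 + 1566v - 1848) + (-(17680/441)v**2 + (17680/147)v + 70720/63)
  -63v**3 + 255v**2 + 1566v - 1848 = ((27783/17680)v - 14553/8840)(-(17680/441)v**2 + (17680/147)v + 70720/63) + (0)
Last nonzero remainder: -(17680/441)v**2 + (17680/147)v + 70720/63. Dividing through by -17680/441 gives the monic gcd v**2 - 3v - 28.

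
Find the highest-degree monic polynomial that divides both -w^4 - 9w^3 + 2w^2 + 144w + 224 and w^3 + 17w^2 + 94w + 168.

Repeated division with remainder:
  -w^4 - 9w^3 + 2w^2 + 144w + 224 = (-w + 8)(w^3 + 17w^2 + 94w + 168) + (-40w^2 - 440w - 1120)
  w^3 + 17w^2 + 94w + 168 = (-(1/40)w - 3/20)(-40w^2 - 440w - 1120) + (0)
Last nonzero remainder: -40w^2 - 440w - 1120. Dividing through by -40 gives the monic gcd w^2 + 11w + 28.

w^2 + 11w + 28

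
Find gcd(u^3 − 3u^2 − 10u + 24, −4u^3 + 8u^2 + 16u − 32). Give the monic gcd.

u − 2

Euclidean algorithm in ℚ[u]:
  u^3 − 3u^2 − 10u + 24 = (−1/4)(−4u^3 + 8u^2 + 16u − 32) + (−u^2 − 6u + 16)
  −4u^3 + 8u^2 + 16u − 32 = (4u − 32)(−u^2 − 6u + 16) + (−240u + 480)
  −u^2 − 6u + 16 = ((1/240)u + 1/30)(−240u + 480) + (0)
Last nonzero remainder: −240u + 480. Dividing through by −240 gives the monic gcd u − 2.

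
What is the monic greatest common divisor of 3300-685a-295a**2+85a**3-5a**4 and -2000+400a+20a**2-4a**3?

-5+a

Apply the Euclidean algorithm:
  -5a**4+85a**3-295a**2-685a+3300 = ((5/4)a-15)(-4a**3+20a**2+400a-2000) + (-495a**2+7815a-26700)
  -4a**3+20a**2+400a-2000 = ((4/495)a+1424/16335)(-495a**2+7815a-26700) + (-(71344/1089)a+356720/1089)
  -495a**2+7815a-26700 = ((539055/71344)a-1453815/17836)(-(71344/1089)a+356720/1089) + (0)
Last nonzero remainder: -(71344/1089)a+356720/1089. Dividing through by -71344/1089 gives the monic gcd a-5.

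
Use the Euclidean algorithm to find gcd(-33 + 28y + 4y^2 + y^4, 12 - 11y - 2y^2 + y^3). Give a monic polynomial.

Euclidean algorithm in ℚ[y]:
  y^4 + 4y^2 + 28y - 33 = (y + 2)(y^3 - 2y^2 - 11y + 12) + (19y^2 + 38y - 57)
  y^3 - 2y^2 - 11y + 12 = ((1/19)y - 4/19)(19y^2 + 38y - 57) + (0)
Last nonzero remainder: 19y^2 + 38y - 57. Dividing through by 19 gives the monic gcd y^2 + 2y - 3.

-3 + 2y + y^2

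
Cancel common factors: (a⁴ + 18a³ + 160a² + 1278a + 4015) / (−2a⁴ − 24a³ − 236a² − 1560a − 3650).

By polynomial division,
  a⁴ + 18a³ + 160a² + 1278a + 4015 = (−1/2)(−2a⁴ − 24a³ − 236a² − 1560a − 3650) + (6a³ + 42a² + 498a + 2190)
  −2a⁴ − 24a³ − 236a² − 1560a − 3650 = (−(1/3)a − 5/3)(6a³ + 42a² + 498a + 2190) + (0)
Last nonzero remainder: 6a³ + 42a² + 498a + 2190. Dividing through by 6 gives the monic gcd a³ + 7a² + 83a + 365.
Cancel a³ + 7a² + 83a + 365 from numerator and denominator to get the reduced form.

(−a − 11)/(2a + 10)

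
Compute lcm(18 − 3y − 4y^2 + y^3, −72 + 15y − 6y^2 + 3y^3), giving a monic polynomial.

Euclidean algorithm in ℚ[y]:
  y^3 − 4y^2 − 3y + 18 = (1/3)(3y^3 − 6y^2 + 15y − 72) + (−2y^2 − 8y + 42)
  3y^3 − 6y^2 + 15y − 72 = (−(3/2)y + 9)(−2y^2 − 8y + 42) + (150y − 450)
  −2y^2 − 8y + 42 = (−(1/75)y − 7/75)(150y − 450) + (0)
Last nonzero remainder: 150y − 450. Dividing through by 150 gives the monic gcd y − 3.
Then lcm(f, g) = f·g / gcd(f, g); expanding and making the result monic gives the answer.

144 − 6y − 17y^2 + y^3 − 3y^4 + y^5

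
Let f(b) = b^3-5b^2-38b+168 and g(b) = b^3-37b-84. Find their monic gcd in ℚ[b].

b-7

By polynomial division,
  b^3-5b^2-38b+168 = (b^3-37b-84) + (-5b^2-b+252)
  b^3-37b-84 = (-(1/5)b+1/25)(-5b^2-b+252) + ((336/25)b-2352/25)
  -5b^2-b+252 = (-(125/336)b-75/28)((336/25)b-2352/25) + (0)
Last nonzero remainder: (336/25)b-2352/25. Dividing through by 336/25 gives the monic gcd b-7.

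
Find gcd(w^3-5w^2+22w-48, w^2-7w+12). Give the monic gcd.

w-3

Euclidean algorithm in ℚ[w]:
  w^3-5w^2+22w-48 = (w+2)(w^2-7w+12) + (24w-72)
  w^2-7w+12 = ((1/24)w-1/6)(24w-72) + (0)
Last nonzero remainder: 24w-72. Dividing through by 24 gives the monic gcd w-3.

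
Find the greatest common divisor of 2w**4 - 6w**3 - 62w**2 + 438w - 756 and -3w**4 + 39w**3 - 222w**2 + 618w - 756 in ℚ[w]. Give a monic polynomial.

w**2 - 7w + 18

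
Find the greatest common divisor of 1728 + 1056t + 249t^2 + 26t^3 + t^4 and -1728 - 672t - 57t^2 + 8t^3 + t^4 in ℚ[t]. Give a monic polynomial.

192 + 96t + 17t^2 + t^3

Euclidean algorithm in ℚ[t]:
  t^4 + 26t^3 + 249t^2 + 1056t + 1728 = (t^4 + 8t^3 - 57t^2 - 672t - 1728) + (18t^3 + 306t^2 + 1728t + 3456)
  t^4 + 8t^3 - 57t^2 - 672t - 1728 = ((1/18)t - 1/2)(18t^3 + 306t^2 + 1728t + 3456) + (0)
Last nonzero remainder: 18t^3 + 306t^2 + 1728t + 3456. Dividing through by 18 gives the monic gcd t^3 + 17t^2 + 96t + 192.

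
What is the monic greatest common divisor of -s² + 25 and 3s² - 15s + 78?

By polynomial division,
  -s² + 25 = (-1/3)(3s² - 15s + 78) + (-5s + 51)
  3s² - 15s + 78 = (-(3/5)s - 78/25)(-5s + 51) + (5928/25)
  -5s + 51 = (-(125/5928)s + 425/1976)(5928/25) + (0)
The last nonzero remainder is the constant 5928/25, so the polynomials are coprime and gcd = 1.

1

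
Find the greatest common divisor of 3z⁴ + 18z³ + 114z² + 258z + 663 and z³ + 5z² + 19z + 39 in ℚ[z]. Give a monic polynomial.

z² + 2z + 13

Euclidean algorithm in ℚ[z]:
  3z⁴ + 18z³ + 114z² + 258z + 663 = (3z + 3)(z³ + 5z² + 19z + 39) + (42z² + 84z + 546)
  z³ + 5z² + 19z + 39 = ((1/42)z + 1/14)(42z² + 84z + 546) + (0)
Last nonzero remainder: 42z² + 84z + 546. Dividing through by 42 gives the monic gcd z² + 2z + 13.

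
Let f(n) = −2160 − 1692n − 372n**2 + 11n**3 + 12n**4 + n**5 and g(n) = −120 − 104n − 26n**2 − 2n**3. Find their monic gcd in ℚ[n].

30 + 11n + n**2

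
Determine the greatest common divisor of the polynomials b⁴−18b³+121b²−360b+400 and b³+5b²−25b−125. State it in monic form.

Repeated division with remainder:
  b⁴−18b³+121b²−360b+400 = (b−23)(b³+5b²−25b−125) + (261b²−810b−2475)
  b³+5b²−25b−125 = ((1/261)b+235/7569)(261b²−810b−2475) + ((8100/841)b−40500/841)
  261b²−810b−2475 = ((24389/900)b+9251/180)((8100/841)b−40500/841) + (0)
Last nonzero remainder: (8100/841)b−40500/841. Dividing through by 8100/841 gives the monic gcd b−5.

b−5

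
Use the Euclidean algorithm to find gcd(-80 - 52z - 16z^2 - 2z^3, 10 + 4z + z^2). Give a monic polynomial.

10 + 4z + z^2

Repeated division with remainder:
  -2z^3 - 16z^2 - 52z - 80 = (-2z - 8)(z^2 + 4z + 10) + (0)
The last nonzero remainder z^2 + 4z + 10 is already monic.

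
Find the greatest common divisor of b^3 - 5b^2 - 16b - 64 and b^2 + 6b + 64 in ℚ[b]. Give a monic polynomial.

1

Repeated division with remainder:
  b^3 - 5b^2 - 16b - 64 = (b - 11)(b^2 + 6b + 64) + (-14b + 640)
  b^2 + 6b + 64 = (-(1/14)b - 181/49)(-14b + 640) + (118976/49)
  -14b + 640 = (-(343/59488)b + 490/1859)(118976/49) + (0)
The last nonzero remainder is the constant 118976/49, so the polynomials are coprime and gcd = 1.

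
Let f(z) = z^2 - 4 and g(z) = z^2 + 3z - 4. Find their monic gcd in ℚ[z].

Euclidean algorithm in ℚ[z]:
  z^2 - 4 = (z^2 + 3z - 4) + (-3z)
  z^2 + 3z - 4 = (-(1/3)z - 1)(-3z) + (-4)
  -3z = ((3/4)z)(-4) + (0)
The last nonzero remainder is the constant -4, so the polynomials are coprime and gcd = 1.

1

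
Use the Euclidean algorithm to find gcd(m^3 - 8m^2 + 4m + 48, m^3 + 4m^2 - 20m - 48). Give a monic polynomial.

m^2 - 2m - 8

By polynomial division,
  m^3 - 8m^2 + 4m + 48 = (m^3 + 4m^2 - 20m - 48) + (-12m^2 + 24m + 96)
  m^3 + 4m^2 - 20m - 48 = (-(1/12)m - 1/2)(-12m^2 + 24m + 96) + (0)
Last nonzero remainder: -12m^2 + 24m + 96. Dividing through by -12 gives the monic gcd m^2 - 2m - 8.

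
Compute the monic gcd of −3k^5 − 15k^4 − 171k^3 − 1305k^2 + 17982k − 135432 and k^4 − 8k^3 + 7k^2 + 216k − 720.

k^2 − 9k + 36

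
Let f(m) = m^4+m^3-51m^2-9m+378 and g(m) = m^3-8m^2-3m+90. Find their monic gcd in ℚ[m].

Repeated division with remainder:
  m^4+m^3-51m^2-9m+378 = (m+9)(m^3-8m^2-3m+90) + (24m^2-72m-432)
  m^3-8m^2-3m+90 = ((1/24)m-5/24)(24m^2-72m-432) + (0)
Last nonzero remainder: 24m^2-72m-432. Dividing through by 24 gives the monic gcd m^2-3m-18.

m^2-3m-18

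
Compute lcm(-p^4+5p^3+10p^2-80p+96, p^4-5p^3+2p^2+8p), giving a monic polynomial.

Apply the Euclidean algorithm:
  -p^4+5p^3+10p^2-80p+96 = (-1)(p^4-5p^3+2p^2+8p) + (12p^2-72p+96)
  p^4-5p^3+2p^2+8p = ((1/12)p^2+(1/12)p)(12p^2-72p+96) + (0)
Last nonzero remainder: 12p^2-72p+96. Dividing through by 12 gives the monic gcd p^2-6p+8.
Then lcm(f, g) = f·g / gcd(f, g); expanding and making the result monic gives the answer.

p^6-4p^5-15p^4+70p^3-16p^2-96p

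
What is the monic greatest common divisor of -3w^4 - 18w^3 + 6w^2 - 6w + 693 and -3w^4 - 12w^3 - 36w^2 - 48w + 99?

Euclidean algorithm in ℚ[w]:
  -3w^4 - 18w^3 + 6w^2 - 6w + 693 = (-3w^4 - 12w^3 - 36w^2 - 48w + 99) + (-6w^3 + 42w^2 + 42w + 594)
  -3w^4 - 12w^3 - 36w^2 - 48w + 99 = ((1/2)w + 11/2)(-6w^3 + 42w^2 + 42w + 594) + (-288w^2 - 576w - 3168)
  -6w^3 + 42w^2 + 42w + 594 = ((1/48)w - 3/16)(-288w^2 - 576w - 3168) + (0)
Last nonzero remainder: -288w^2 - 576w - 3168. Dividing through by -288 gives the monic gcd w^2 + 2w + 11.

w^2 + 2w + 11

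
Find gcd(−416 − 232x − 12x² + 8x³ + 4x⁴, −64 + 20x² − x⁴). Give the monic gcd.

−8 − 2x + x²

Repeated division with remainder:
  4x⁴ + 8x³ − 12x² − 232x − 416 = (−4)(−x⁴ + 20x² − 64) + (8x³ + 68x² − 232x − 672)
  −x⁴ + 20x² − 64 = (−(1/8)x + 17/16)(8x³ + 68x² − 232x − 672) + (−(325/4)x² + (325/2)x + 650)
  8x³ + 68x² − 232x − 672 = (−(32/325)x − 336/325)(−(325/4)x² + (325/2)x + 650) + (0)
Last nonzero remainder: −(325/4)x² + (325/2)x + 650. Dividing through by −325/4 gives the monic gcd x² − 2x − 8.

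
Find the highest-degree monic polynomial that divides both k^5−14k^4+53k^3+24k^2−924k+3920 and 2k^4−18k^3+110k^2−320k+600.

k^2−4k+20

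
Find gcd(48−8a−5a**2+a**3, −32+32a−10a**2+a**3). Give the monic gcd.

16−8a+a**2

By polynomial division,
  a**3−5a**2−8a+48 = (a**3−10a**2+32a−32) + (5a**2−40a+80)
  a**3−10a**2+32a−32 = ((1/5)a−2/5)(5a**2−40a+80) + (0)
Last nonzero remainder: 5a**2−40a+80. Dividing through by 5 gives the monic gcd a**2−8a+16.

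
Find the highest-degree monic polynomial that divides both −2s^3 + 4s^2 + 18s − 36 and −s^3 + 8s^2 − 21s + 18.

s^2 − 5s + 6

Apply the Euclidean algorithm:
  −2s^3 + 4s^2 + 18s − 36 = (2)(−s^3 + 8s^2 − 21s + 18) + (−12s^2 + 60s − 72)
  −s^3 + 8s^2 − 21s + 18 = ((1/12)s − 1/4)(−12s^2 + 60s − 72) + (0)
Last nonzero remainder: −12s^2 + 60s − 72. Dividing through by −12 gives the monic gcd s^2 − 5s + 6.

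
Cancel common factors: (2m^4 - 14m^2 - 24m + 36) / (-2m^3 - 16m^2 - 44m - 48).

Repeated division with remainder:
  2m^4 - 14m^2 - 24m + 36 = (-m + 8)(-2m^3 - 16m^2 - 44m - 48) + (70m^2 + 280m + 420)
  -2m^3 - 16m^2 - 44m - 48 = (-(1/35)m - 4/35)(70m^2 + 280m + 420) + (0)
Last nonzero remainder: 70m^2 + 280m + 420. Dividing through by 70 gives the monic gcd m^2 + 4m + 6.
Cancel m^2 + 4m + 6 from numerator and denominator to get the reduced form.

(-m^2 + 4m - 3)/(m + 4)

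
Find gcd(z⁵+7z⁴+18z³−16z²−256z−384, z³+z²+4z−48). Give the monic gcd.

By polynomial division,
  z⁵+7z⁴+18z³−16z²−256z−384 = (z²+6z+8)(z³+z²+4z−48) + (0)
The last nonzero remainder z³+z²+4z−48 is already monic.

z³+z²+4z−48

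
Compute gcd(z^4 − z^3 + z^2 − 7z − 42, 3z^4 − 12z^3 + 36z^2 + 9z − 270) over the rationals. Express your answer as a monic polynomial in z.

z^2 − z − 6

By polynomial division,
  z^4 − z^3 + z^2 − 7z − 42 = (1/3)(3z^4 − 12z^3 + 36z^2 + 9z − 270) + (3z^3 − 11z^2 − 10z + 48)
  3z^4 − 12z^3 + 36z^2 + 9z − 270 = (z − 1/3)(3z^3 − 11z^2 − 10z + 48) + ((127/3)z^2 − (127/3)z − 254)
  3z^3 − 11z^2 − 10z + 48 = ((9/127)z − 24/127)((127/3)z^2 − (127/3)z − 254) + (0)
Last nonzero remainder: (127/3)z^2 − (127/3)z − 254. Dividing through by 127/3 gives the monic gcd z^2 − z − 6.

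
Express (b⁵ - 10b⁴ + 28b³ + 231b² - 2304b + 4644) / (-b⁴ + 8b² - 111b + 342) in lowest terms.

(-b³ + 13b² - 85b + 258)/(b² - 3b + 19)

Euclidean algorithm in ℚ[b]:
  b⁵ - 10b⁴ + 28b³ + 231b² - 2304b + 4644 = (-b + 10)(-b⁴ + 8b² - 111b + 342) + (36b³ + 40b² - 852b + 1224)
  -b⁴ + 8b² - 111b + 342 = (-(1/36)b + 5/162)(36b³ + 40b² - 852b + 1224) + (-(1369/81)b² - (1369/27)b + 2738/9)
  36b³ + 40b² - 852b + 1224 = (-(2916/1369)b + 5508/1369)(-(1369/81)b² - (1369/27)b + 2738/9) + (0)
Last nonzero remainder: -(1369/81)b² - (1369/27)b + 2738/9. Dividing through by -1369/81 gives the monic gcd b² + 3b - 18.
Cancel b² + 3b - 18 from numerator and denominator to get the reduced form.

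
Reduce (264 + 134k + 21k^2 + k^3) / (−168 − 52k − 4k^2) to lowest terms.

Apply the Euclidean algorithm:
  k^3 + 21k^2 + 134k + 264 = (−(1/4)k − 2)(−4k^2 − 52k − 168) + (−12k − 72)
  −4k^2 − 52k − 168 = ((1/3)k + 7/3)(−12k − 72) + (0)
Last nonzero remainder: −12k − 72. Dividing through by −12 gives the monic gcd k + 6.
Cancel k + 6 from numerator and denominator to get the reduced form.

(−44 − 15k − k^2)/(28 + 4k)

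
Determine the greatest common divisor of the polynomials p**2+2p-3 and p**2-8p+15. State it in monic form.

1

Repeated division with remainder:
  p**2+2p-3 = (p**2-8p+15) + (10p-18)
  p**2-8p+15 = ((1/10)p-31/50)(10p-18) + (96/25)
  10p-18 = ((125/48)p-75/16)(96/25) + (0)
The last nonzero remainder is the constant 96/25, so the polynomials are coprime and gcd = 1.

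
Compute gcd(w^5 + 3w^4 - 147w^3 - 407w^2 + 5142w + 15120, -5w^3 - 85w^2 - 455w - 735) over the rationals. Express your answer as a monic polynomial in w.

Apply the Euclidean algorithm:
  w^5 + 3w^4 - 147w^3 - 407w^2 + 5142w + 15120 = (-(1/5)w^2 + (14/5)w)(-5w^3 - 85w^2 - 455w - 735) + (720w^2 + 7200w + 15120)
  -5w^3 - 85w^2 - 455w - 735 = (-(1/144)w - 7/144)(720w^2 + 7200w + 15120) + (0)
Last nonzero remainder: 720w^2 + 7200w + 15120. Dividing through by 720 gives the monic gcd w^2 + 10w + 21.

w^2 + 10w + 21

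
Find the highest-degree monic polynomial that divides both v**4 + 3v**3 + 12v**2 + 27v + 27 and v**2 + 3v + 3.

v**2 + 3v + 3

Repeated division with remainder:
  v**4 + 3v**3 + 12v**2 + 27v + 27 = (v**2 + 9)(v**2 + 3v + 3) + (0)
The last nonzero remainder v**2 + 3v + 3 is already monic.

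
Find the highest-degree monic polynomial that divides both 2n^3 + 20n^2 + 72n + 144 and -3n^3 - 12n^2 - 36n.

n^2 + 4n + 12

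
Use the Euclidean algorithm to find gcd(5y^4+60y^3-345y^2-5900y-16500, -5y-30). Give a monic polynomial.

y+6

Euclidean algorithm in ℚ[y]:
  5y^4+60y^3-345y^2-5900y-16500 = (-y^3-6y^2+105y+550)(-5y-30) + (0)
Last nonzero remainder: -5y-30. Dividing through by -5 gives the monic gcd y+6.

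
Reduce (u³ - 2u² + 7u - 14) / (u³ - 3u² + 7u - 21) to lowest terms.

(u - 2)/(u - 3)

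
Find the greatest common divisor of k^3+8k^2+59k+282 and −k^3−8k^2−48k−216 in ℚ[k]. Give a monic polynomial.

k+6

By polynomial division,
  k^3+8k^2+59k+282 = (−1)(−k^3−8k^2−48k−216) + (11k+66)
  −k^3−8k^2−48k−216 = (−(1/11)k^2−(2/11)k−36/11)(11k+66) + (0)
Last nonzero remainder: 11k+66. Dividing through by 11 gives the monic gcd k+6.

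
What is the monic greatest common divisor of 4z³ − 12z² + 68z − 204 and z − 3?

Repeated division with remainder:
  4z³ − 12z² + 68z − 204 = (4z² + 68)(z − 3) + (0)
The last nonzero remainder z − 3 is already monic.

z − 3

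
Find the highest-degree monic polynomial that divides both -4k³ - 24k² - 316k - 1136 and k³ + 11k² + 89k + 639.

k² + 2k + 71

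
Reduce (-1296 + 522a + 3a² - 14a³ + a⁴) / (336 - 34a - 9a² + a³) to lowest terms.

(27 - 12a + a²)/(-7 + a)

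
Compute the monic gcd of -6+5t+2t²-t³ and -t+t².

-1+t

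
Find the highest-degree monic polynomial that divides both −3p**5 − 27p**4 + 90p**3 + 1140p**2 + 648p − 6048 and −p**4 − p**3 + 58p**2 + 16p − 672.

p**3 + 5p**2 − 38p − 168

Euclidean algorithm in ℚ[p]:
  −3p**5 − 27p**4 + 90p**3 + 1140p**2 + 648p − 6048 = (3p + 24)(−p**4 − p**3 + 58p**2 + 16p − 672) + (−60p**3 − 300p**2 + 2280p + 10080)
  −p**4 − p**3 + 58p**2 + 16p − 672 = ((1/60)p − 1/15)(−60p**3 − 300p**2 + 2280p + 10080) + (0)
Last nonzero remainder: −60p**3 − 300p**2 + 2280p + 10080. Dividing through by −60 gives the monic gcd p**3 + 5p**2 − 38p − 168.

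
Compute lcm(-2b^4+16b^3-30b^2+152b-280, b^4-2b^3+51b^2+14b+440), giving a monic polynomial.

b^6-11b^5+83b^4-473b^3+1028b^2-3764b+6160

Euclidean algorithm in ℚ[b]:
  -2b^4+16b^3-30b^2+152b-280 = (-2)(b^4-2b^3+51b^2+14b+440) + (12b^3+72b^2+180b+600)
  b^4-2b^3+51b^2+14b+440 = ((1/12)b-2/3)(12b^3+72b^2+180b+600) + (84b^2+84b+840)
  12b^3+72b^2+180b+600 = ((1/7)b+5/7)(84b^2+84b+840) + (0)
Last nonzero remainder: 84b^2+84b+840. Dividing through by 84 gives the monic gcd b^2+b+10.
Then lcm(f, g) = f·g / gcd(f, g); expanding and making the result monic gives the answer.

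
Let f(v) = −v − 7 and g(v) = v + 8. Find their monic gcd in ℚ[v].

Apply the Euclidean algorithm:
  −v − 7 = (−1)(v + 8) + (1)
  v + 8 = (v + 8)(1) + (0)
The last nonzero remainder is the constant 1, so the polynomials are coprime and gcd = 1.

1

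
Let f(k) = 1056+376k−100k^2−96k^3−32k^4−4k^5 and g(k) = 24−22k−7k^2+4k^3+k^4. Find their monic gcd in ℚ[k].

−24−2k+5k^2+k^3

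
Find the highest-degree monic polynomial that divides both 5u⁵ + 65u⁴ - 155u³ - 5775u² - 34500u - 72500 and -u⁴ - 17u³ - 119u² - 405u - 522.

u² + 8u + 29

Euclidean algorithm in ℚ[u]:
  5u⁵ + 65u⁴ - 155u³ - 5775u² - 34500u - 72500 = (-5u + 20)(-u⁴ - 17u³ - 119u² - 405u - 522) + (-410u³ - 5420u² - 29010u - 62060)
  -u⁴ - 17u³ - 119u² - 405u - 522 = ((1/410)u + 31/3362)(-410u³ - 5420u² - 29010u - 62060) + ((2912/1681)u² + (23296/1681)u + 84448/1681)
  -410u³ - 5420u² - 29010u - 62060 = (-(344605/1456)u - 899335/728)((2912/1681)u² + (23296/1681)u + 84448/1681) + (0)
Last nonzero remainder: (2912/1681)u² + (23296/1681)u + 84448/1681. Dividing through by 2912/1681 gives the monic gcd u² + 8u + 29.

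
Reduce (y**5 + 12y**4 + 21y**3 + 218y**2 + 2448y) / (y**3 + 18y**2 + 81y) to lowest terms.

Euclidean algorithm in ℚ[y]:
  y**5 + 12y**4 + 21y**3 + 218y**2 + 2448y = (y**2 − 6y + 48)(y**3 + 18y**2 + 81y) + (−160y**2 − 1440y)
  y**3 + 18y**2 + 81y = (−(1/160)y − 9/160)(−160y**2 − 1440y) + (0)
Last nonzero remainder: −160y**2 − 1440y. Dividing through by −160 gives the monic gcd y**2 + 9y.
Cancel y**2 + 9y from numerator and denominator to get the reduced form.

(y**3 + 3y**2 − 6y + 272)/(y + 9)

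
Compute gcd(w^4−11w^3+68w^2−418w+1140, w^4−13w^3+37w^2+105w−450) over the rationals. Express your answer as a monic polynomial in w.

w^2−11w+30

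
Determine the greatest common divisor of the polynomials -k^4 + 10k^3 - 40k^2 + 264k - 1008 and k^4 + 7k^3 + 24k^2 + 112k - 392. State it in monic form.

By polynomial division,
  -k^4 + 10k^3 - 40k^2 + 264k - 1008 = (-1)(k^4 + 7k^3 + 24k^2 + 112k - 392) + (17k^3 - 16k^2 + 376k - 1400)
  k^4 + 7k^3 + 24k^2 + 112k - 392 = ((1/17)k + 135/289)(17k^3 - 16k^2 + 376k - 1400) + ((2704/289)k^2 + (5408/289)k + 75712/289)
  17k^3 - 16k^2 + 376k - 1400 = ((4913/2704)k - 7225/1352)((2704/289)k^2 + (5408/289)k + 75712/289) + (0)
Last nonzero remainder: (2704/289)k^2 + (5408/289)k + 75712/289. Dividing through by 2704/289 gives the monic gcd k^2 + 2k + 28.

k^2 + 2k + 28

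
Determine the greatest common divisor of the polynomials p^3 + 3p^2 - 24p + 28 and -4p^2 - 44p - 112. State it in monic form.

p + 7

Repeated division with remainder:
  p^3 + 3p^2 - 24p + 28 = (-(1/4)p + 2)(-4p^2 - 44p - 112) + (36p + 252)
  -4p^2 - 44p - 112 = (-(1/9)p - 4/9)(36p + 252) + (0)
Last nonzero remainder: 36p + 252. Dividing through by 36 gives the monic gcd p + 7.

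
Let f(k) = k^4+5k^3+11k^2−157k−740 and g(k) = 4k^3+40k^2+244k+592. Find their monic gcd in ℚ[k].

By polynomial division,
  k^4+5k^3+11k^2−157k−740 = ((1/4)k−5/4)(4k^3+40k^2+244k+592) + (0)
Last nonzero remainder: 4k^3+40k^2+244k+592. Dividing through by 4 gives the monic gcd k^3+10k^2+61k+148.

k^3+10k^2+61k+148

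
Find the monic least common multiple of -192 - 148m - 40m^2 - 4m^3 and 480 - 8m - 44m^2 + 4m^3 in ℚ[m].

1920 + 808m - 70m^2 - 63m^3 - 4m^4 + m^5

Apply the Euclidean algorithm:
  -4m^3 - 40m^2 - 148m - 192 = (-1)(4m^3 - 44m^2 - 8m + 480) + (-84m^2 - 156m + 288)
  4m^3 - 44m^2 - 8m + 480 = (-(1/21)m + 30/49)(-84m^2 - 156m + 288) + ((4960/49)m + 14880/49)
  -84m^2 - 156m + 288 = (-(1029/1240)m + 147/155)((4960/49)m + 14880/49) + (0)
Last nonzero remainder: (4960/49)m + 14880/49. Dividing through by 4960/49 gives the monic gcd m + 3.
Then lcm(f, g) = f·g / gcd(f, g); expanding and making the result monic gives the answer.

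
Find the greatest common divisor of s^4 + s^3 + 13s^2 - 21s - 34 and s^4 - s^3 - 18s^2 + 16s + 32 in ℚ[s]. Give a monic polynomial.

Apply the Euclidean algorithm:
  s^4 + s^3 + 13s^2 - 21s - 34 = (s^4 - s^3 - 18s^2 + 16s + 32) + (2s^3 + 31s^2 - 37s - 66)
  s^4 - s^3 - 18s^2 + 16s + 32 = ((1/2)s - 33/4)(2s^3 + 31s^2 - 37s - 66) + ((1025/4)s^2 - (1025/4)s - 1025/2)
  2s^3 + 31s^2 - 37s - 66 = ((8/1025)s + 132/1025)((1025/4)s^2 - (1025/4)s - 1025/2) + (0)
Last nonzero remainder: (1025/4)s^2 - (1025/4)s - 1025/2. Dividing through by 1025/4 gives the monic gcd s^2 - s - 2.

s^2 - s - 2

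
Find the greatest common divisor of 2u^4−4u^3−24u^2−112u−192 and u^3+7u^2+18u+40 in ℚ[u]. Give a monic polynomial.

u^2+2u+8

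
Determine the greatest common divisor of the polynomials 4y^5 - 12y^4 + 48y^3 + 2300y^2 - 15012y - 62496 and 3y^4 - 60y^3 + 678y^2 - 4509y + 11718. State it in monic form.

Repeated division with remainder:
  4y^5 - 12y^4 + 48y^3 + 2300y^2 - 15012y - 62496 = ((4/3)y + 68/3)(3y^4 - 60y^3 + 678y^2 - 4509y + 11718) + (504y^3 - 7056y^2 + 71568y - 328104)
  3y^4 - 60y^3 + 678y^2 - 4509y + 11718 = ((1/168)y - 1/28)(504y^3 - 7056y^2 + 71568y - 328104) + (0)
Last nonzero remainder: 504y^3 - 7056y^2 + 71568y - 328104. Dividing through by 504 gives the monic gcd y^3 - 14y^2 + 142y - 651.

y^3 - 14y^2 + 142y - 651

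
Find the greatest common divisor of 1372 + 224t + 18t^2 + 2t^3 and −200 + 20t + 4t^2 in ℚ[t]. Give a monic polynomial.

Euclidean algorithm in ℚ[t]:
  2t^3 + 18t^2 + 224t + 1372 = ((1/2)t + 2)(4t^2 + 20t − 200) + (284t + 1772)
  4t^2 + 20t − 200 = ((1/71)t − 88/5041)(284t + 1772) + (−852264/5041)
  284t + 1772 = (−(357911/213066)t − 2233163/213066)(−852264/5041) + (0)
The last nonzero remainder is the constant −852264/5041, so the polynomials are coprime and gcd = 1.

1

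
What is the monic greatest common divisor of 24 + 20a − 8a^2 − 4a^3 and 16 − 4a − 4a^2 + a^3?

By polynomial division,
  −4a^3 − 8a^2 + 20a + 24 = (−4)(a^3 − 4a^2 − 4a + 16) + (−24a^2 + 4a + 88)
  a^3 − 4a^2 − 4a + 16 = (−(1/24)a + 23/144)(−24a^2 + 4a + 88) + (−(35/36)a + 35/18)
  −24a^2 + 4a + 88 = ((864/35)a + 1584/35)(−(35/36)a + 35/18) + (0)
Last nonzero remainder: −(35/36)a + 35/18. Dividing through by −35/36 gives the monic gcd a − 2.

−2 + a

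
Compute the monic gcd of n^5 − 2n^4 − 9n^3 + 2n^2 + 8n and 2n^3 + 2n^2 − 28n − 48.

n^2 − 2n − 8

Repeated division with remainder:
  n^5 − 2n^4 − 9n^3 + 2n^2 + 8n = ((1/2)n^2 − (3/2)n + 4)(2n^3 + 2n^2 − 28n − 48) + (−24n^2 + 48n + 192)
  2n^3 + 2n^2 − 28n − 48 = (−(1/12)n − 1/4)(−24n^2 + 48n + 192) + (0)
Last nonzero remainder: −24n^2 + 48n + 192. Dividing through by −24 gives the monic gcd n^2 − 2n − 8.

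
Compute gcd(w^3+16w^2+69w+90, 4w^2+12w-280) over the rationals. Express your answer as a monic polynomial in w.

w+10

Euclidean algorithm in ℚ[w]:
  w^3+16w^2+69w+90 = ((1/4)w+13/4)(4w^2+12w-280) + (100w+1000)
  4w^2+12w-280 = ((1/25)w-7/25)(100w+1000) + (0)
Last nonzero remainder: 100w+1000. Dividing through by 100 gives the monic gcd w+10.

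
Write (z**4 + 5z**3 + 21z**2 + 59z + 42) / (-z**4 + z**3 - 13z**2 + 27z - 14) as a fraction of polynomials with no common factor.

By polynomial division,
  z**4 + 5z**3 + 21z**2 + 59z + 42 = (-1)(-z**4 + z**3 - 13z**2 + 27z - 14) + (6z**3 + 8z**2 + 86z + 28)
  -z**4 + z**3 - 13z**2 + 27z - 14 = (-(1/6)z + 7/18)(6z**3 + 8z**2 + 86z + 28) + (-(16/9)z**2 - (16/9)z - 224/9)
  6z**3 + 8z**2 + 86z + 28 = (-(27/8)z - 9/8)(-(16/9)z**2 - (16/9)z - 224/9) + (0)
Last nonzero remainder: -(16/9)z**2 - (16/9)z - 224/9. Dividing through by -16/9 gives the monic gcd z**2 + z + 14.
Cancel z**2 + z + 14 from numerator and denominator to get the reduced form.

(-z**2 - 4z - 3)/(z**2 - 2z + 1)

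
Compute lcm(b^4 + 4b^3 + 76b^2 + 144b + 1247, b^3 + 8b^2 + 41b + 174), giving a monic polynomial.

b^5 + 10b^4 + 100b^3 + 600b^2 + 2111b + 7482

Euclidean algorithm in ℚ[b]:
  b^4 + 4b^3 + 76b^2 + 144b + 1247 = (b - 4)(b^3 + 8b^2 + 41b + 174) + (67b^2 + 134b + 1943)
  b^3 + 8b^2 + 41b + 174 = ((1/67)b + 6/67)(67b^2 + 134b + 1943) + (0)
Last nonzero remainder: 67b^2 + 134b + 1943. Dividing through by 67 gives the monic gcd b^2 + 2b + 29.
Then lcm(f, g) = f·g / gcd(f, g); expanding and making the result monic gives the answer.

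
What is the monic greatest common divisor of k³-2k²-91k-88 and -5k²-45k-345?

Repeated division with remainder:
  k³-2k²-91k-88 = (-(1/5)k+11/5)(-5k²-45k-345) + (-61k+671)
  -5k²-45k-345 = ((5/61)k+100/61)(-61k+671) + (-1445)
  -61k+671 = ((61/1445)k-671/1445)(-1445) + (0)
The last nonzero remainder is the constant -1445, so the polynomials are coprime and gcd = 1.

1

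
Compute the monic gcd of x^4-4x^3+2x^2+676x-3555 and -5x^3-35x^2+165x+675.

x^2+4x-45

Apply the Euclidean algorithm:
  x^4-4x^3+2x^2+676x-3555 = (-(1/5)x+11/5)(-5x^3-35x^2+165x+675) + (112x^2+448x-5040)
  -5x^3-35x^2+165x+675 = (-(5/112)x-15/112)(112x^2+448x-5040) + (0)
Last nonzero remainder: 112x^2+448x-5040. Dividing through by 112 gives the monic gcd x^2+4x-45.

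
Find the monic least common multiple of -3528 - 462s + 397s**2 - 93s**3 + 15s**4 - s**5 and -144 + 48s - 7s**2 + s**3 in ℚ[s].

Euclidean algorithm in ℚ[s]:
  -s**5 + 15s**4 - 93s**3 + 397s**2 - 462s - 3528 = (-s**2 + 8s + 11)(s**3 - 7s**2 + 48s - 144) + (-54s**2 + 162s - 1944)
  s**3 - 7s**2 + 48s - 144 = (-(1/54)s + 2/27)(-54s**2 + 162s - 1944) + (0)
Last nonzero remainder: -54s**2 + 162s - 1944. Dividing through by -54 gives the monic gcd s**2 - 3s + 36.
Then lcm(f, g) = f·g / gcd(f, g); expanding and making the result monic gives the answer.

-14112 + 1680s + 2050s**2 - 769s**3 + 153s**4 - 19s**5 + s**6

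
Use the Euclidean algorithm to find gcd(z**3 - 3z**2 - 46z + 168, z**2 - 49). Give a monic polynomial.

z + 7

Euclidean algorithm in ℚ[z]:
  z**3 - 3z**2 - 46z + 168 = (z - 3)(z**2 - 49) + (3z + 21)
  z**2 - 49 = ((1/3)z - 7/3)(3z + 21) + (0)
Last nonzero remainder: 3z + 21. Dividing through by 3 gives the monic gcd z + 7.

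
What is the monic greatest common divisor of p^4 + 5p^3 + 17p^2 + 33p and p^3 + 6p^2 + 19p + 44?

Apply the Euclidean algorithm:
  p^4 + 5p^3 + 17p^2 + 33p = (p - 1)(p^3 + 6p^2 + 19p + 44) + (4p^2 + 8p + 44)
  p^3 + 6p^2 + 19p + 44 = ((1/4)p + 1)(4p^2 + 8p + 44) + (0)
Last nonzero remainder: 4p^2 + 8p + 44. Dividing through by 4 gives the monic gcd p^2 + 2p + 11.

p^2 + 2p + 11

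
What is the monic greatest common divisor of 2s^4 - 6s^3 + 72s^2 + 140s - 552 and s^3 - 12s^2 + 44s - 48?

s - 2

Repeated division with remainder:
  2s^4 - 6s^3 + 72s^2 + 140s - 552 = (2s + 18)(s^3 - 12s^2 + 44s - 48) + (200s^2 - 556s + 312)
  s^3 - 12s^2 + 44s - 48 = ((1/200)s - 461/10000)(200s^2 - 556s + 312) + ((42021/2500)s - 42021/1250)
  200s^2 - 556s + 312 = ((500000/42021)s - 130000/14007)((42021/2500)s - 42021/1250) + (0)
Last nonzero remainder: (42021/2500)s - 42021/1250. Dividing through by 42021/2500 gives the monic gcd s - 2.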